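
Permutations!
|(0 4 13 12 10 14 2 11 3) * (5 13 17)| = 11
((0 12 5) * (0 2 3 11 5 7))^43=(0 12 7)(2 5 11 3)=((0 12 7)(2 3 11 5))^43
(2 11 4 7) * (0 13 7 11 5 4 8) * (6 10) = (0 13 7 2 5 4 11 8)(6 10) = [13, 1, 5, 3, 11, 4, 10, 2, 0, 9, 6, 8, 12, 7]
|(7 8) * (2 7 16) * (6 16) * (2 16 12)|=|(16)(2 7 8 6 12)|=5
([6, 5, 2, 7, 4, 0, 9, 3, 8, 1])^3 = (0 1 6 5 9)(3 7)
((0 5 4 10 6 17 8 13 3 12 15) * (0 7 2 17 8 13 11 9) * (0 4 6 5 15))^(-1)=(0 12 3 13 17 2 7 15)(4 9 11 8 6 5 10)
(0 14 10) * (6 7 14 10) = (0 10)(6 7 14) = [10, 1, 2, 3, 4, 5, 7, 14, 8, 9, 0, 11, 12, 13, 6]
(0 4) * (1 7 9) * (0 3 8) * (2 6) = (0 4 3 8)(1 7 9)(2 6) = [4, 7, 6, 8, 3, 5, 2, 9, 0, 1]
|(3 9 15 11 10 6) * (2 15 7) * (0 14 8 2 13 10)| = |(0 14 8 2 15 11)(3 9 7 13 10 6)| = 6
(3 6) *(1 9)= (1 9)(3 6)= [0, 9, 2, 6, 4, 5, 3, 7, 8, 1]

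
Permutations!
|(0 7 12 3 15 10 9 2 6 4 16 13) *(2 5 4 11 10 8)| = 15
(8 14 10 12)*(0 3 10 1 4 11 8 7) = (0 3 10 12 7)(1 4 11 8 14) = [3, 4, 2, 10, 11, 5, 6, 0, 14, 9, 12, 8, 7, 13, 1]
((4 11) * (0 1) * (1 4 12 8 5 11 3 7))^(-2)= (0 7 4 1 3)(5 12)(8 11)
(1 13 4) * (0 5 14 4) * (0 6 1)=[5, 13, 2, 3, 0, 14, 1, 7, 8, 9, 10, 11, 12, 6, 4]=(0 5 14 4)(1 13 6)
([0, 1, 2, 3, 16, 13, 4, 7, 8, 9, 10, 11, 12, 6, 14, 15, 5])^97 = [0, 1, 2, 3, 5, 6, 16, 7, 8, 9, 10, 11, 12, 4, 14, 15, 13]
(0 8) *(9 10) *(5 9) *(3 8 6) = (0 6 3 8)(5 9 10) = [6, 1, 2, 8, 4, 9, 3, 7, 0, 10, 5]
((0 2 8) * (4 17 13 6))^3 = ((0 2 8)(4 17 13 6))^3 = (4 6 13 17)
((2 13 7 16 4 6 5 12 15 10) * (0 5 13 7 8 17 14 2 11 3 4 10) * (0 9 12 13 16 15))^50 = ((0 5 13 8 17 14 2 7 15 9 12)(3 4 6 16 10 11))^50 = (0 2 5 7 13 15 8 9 17 12 14)(3 6 10)(4 16 11)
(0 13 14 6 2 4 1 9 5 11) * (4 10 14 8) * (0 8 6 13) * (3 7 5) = (1 9 3 7 5 11 8 4)(2 10 14 13 6) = [0, 9, 10, 7, 1, 11, 2, 5, 4, 3, 14, 8, 12, 6, 13]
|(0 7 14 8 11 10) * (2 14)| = |(0 7 2 14 8 11 10)| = 7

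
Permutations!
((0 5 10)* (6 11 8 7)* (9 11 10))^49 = (0 5 9 11 8 7 6 10)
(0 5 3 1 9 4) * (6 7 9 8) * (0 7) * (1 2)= (0 5 3 2 1 8 6)(4 7 9)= [5, 8, 1, 2, 7, 3, 0, 9, 6, 4]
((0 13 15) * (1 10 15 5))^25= ((0 13 5 1 10 15))^25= (0 13 5 1 10 15)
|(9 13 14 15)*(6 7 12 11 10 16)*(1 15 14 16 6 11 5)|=|(1 15 9 13 16 11 10 6 7 12 5)|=11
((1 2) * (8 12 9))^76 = ((1 2)(8 12 9))^76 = (8 12 9)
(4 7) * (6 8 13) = (4 7)(6 8 13) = [0, 1, 2, 3, 7, 5, 8, 4, 13, 9, 10, 11, 12, 6]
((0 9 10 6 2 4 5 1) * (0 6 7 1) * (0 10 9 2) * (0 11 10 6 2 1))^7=(0 10 6 4 1 7 11 5 2)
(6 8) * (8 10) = (6 10 8) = [0, 1, 2, 3, 4, 5, 10, 7, 6, 9, 8]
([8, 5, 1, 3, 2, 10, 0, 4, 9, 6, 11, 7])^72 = (1 10 7 2 5 11 4)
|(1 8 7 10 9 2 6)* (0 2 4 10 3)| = |(0 2 6 1 8 7 3)(4 10 9)| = 21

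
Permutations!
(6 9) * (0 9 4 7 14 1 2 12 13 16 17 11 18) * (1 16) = (0 9 6 4 7 14 16 17 11 18)(1 2 12 13) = [9, 2, 12, 3, 7, 5, 4, 14, 8, 6, 10, 18, 13, 1, 16, 15, 17, 11, 0]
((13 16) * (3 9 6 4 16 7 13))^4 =((3 9 6 4 16)(7 13))^4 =(3 16 4 6 9)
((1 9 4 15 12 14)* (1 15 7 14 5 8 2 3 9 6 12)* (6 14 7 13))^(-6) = ((1 14 15)(2 3 9 4 13 6 12 5 8))^(-6) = (15)(2 4 12)(3 13 5)(6 8 9)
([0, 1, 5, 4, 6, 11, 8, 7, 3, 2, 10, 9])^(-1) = (2 9 11 5)(3 8 6 4)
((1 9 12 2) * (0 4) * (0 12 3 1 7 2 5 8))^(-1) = ((0 4 12 5 8)(1 9 3)(2 7))^(-1) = (0 8 5 12 4)(1 3 9)(2 7)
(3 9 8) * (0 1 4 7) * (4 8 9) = (9)(0 1 8 3 4 7) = [1, 8, 2, 4, 7, 5, 6, 0, 3, 9]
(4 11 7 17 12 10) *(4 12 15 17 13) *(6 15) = (4 11 7 13)(6 15 17)(10 12) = [0, 1, 2, 3, 11, 5, 15, 13, 8, 9, 12, 7, 10, 4, 14, 17, 16, 6]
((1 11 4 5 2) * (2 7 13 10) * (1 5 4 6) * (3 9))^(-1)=((1 11 6)(2 5 7 13 10)(3 9))^(-1)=(1 6 11)(2 10 13 7 5)(3 9)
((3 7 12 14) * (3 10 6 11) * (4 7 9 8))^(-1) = ((3 9 8 4 7 12 14 10 6 11))^(-1) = (3 11 6 10 14 12 7 4 8 9)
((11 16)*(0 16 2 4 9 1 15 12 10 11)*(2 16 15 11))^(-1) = ((0 15 12 10 2 4 9 1 11 16))^(-1) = (0 16 11 1 9 4 2 10 12 15)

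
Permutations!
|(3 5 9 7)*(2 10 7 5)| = |(2 10 7 3)(5 9)| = 4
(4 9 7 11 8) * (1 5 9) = (1 5 9 7 11 8 4) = [0, 5, 2, 3, 1, 9, 6, 11, 4, 7, 10, 8]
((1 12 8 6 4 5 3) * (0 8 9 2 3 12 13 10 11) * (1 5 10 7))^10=(0 10 6)(1 13 7)(4 8 11)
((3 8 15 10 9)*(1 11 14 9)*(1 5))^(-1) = (1 5 10 15 8 3 9 14 11)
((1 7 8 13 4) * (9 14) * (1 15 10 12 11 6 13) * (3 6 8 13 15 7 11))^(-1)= (1 8 11)(3 12 10 15 6)(4 13 7)(9 14)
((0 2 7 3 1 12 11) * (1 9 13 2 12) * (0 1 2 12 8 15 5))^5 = (0 8 15 5)(1 13 7 11 9 2 12 3) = ((0 8 15 5)(1 2 7 3 9 13 12 11))^5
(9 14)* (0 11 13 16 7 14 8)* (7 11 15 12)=[15, 1, 2, 3, 4, 5, 6, 14, 0, 8, 10, 13, 7, 16, 9, 12, 11]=(0 15 12 7 14 9 8)(11 13 16)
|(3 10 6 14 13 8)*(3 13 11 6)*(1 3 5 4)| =|(1 3 10 5 4)(6 14 11)(8 13)| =30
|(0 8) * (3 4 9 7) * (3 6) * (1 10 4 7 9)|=6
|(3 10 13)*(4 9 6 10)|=|(3 4 9 6 10 13)|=6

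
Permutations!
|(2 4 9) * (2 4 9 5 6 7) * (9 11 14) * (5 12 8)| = 10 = |(2 11 14 9 4 12 8 5 6 7)|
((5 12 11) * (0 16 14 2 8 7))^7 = ((0 16 14 2 8 7)(5 12 11))^7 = (0 16 14 2 8 7)(5 12 11)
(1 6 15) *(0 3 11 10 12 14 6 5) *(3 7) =(0 7 3 11 10 12 14 6 15 1 5) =[7, 5, 2, 11, 4, 0, 15, 3, 8, 9, 12, 10, 14, 13, 6, 1]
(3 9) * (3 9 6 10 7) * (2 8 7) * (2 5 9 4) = [0, 1, 8, 6, 2, 9, 10, 3, 7, 4, 5] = (2 8 7 3 6 10 5 9 4)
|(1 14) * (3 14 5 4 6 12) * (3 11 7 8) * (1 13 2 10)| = 13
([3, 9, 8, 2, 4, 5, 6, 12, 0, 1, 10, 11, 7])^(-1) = [8, 9, 3, 0, 4, 5, 6, 12, 2, 1, 10, 11, 7]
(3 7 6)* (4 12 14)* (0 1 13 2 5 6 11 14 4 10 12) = [1, 13, 5, 7, 0, 6, 3, 11, 8, 9, 12, 14, 4, 2, 10] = (0 1 13 2 5 6 3 7 11 14 10 12 4)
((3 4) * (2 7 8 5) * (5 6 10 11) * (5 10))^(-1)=(2 5 6 8 7)(3 4)(10 11)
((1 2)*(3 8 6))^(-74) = (3 8 6)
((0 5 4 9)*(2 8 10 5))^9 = ((0 2 8 10 5 4 9))^9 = (0 8 5 9 2 10 4)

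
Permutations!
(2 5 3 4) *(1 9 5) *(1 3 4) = [0, 9, 3, 1, 2, 4, 6, 7, 8, 5] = (1 9 5 4 2 3)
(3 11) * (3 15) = (3 11 15) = [0, 1, 2, 11, 4, 5, 6, 7, 8, 9, 10, 15, 12, 13, 14, 3]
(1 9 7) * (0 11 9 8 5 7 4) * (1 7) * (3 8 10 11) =(0 3 8 5 1 10 11 9 4) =[3, 10, 2, 8, 0, 1, 6, 7, 5, 4, 11, 9]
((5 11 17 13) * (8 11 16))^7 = ((5 16 8 11 17 13))^7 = (5 16 8 11 17 13)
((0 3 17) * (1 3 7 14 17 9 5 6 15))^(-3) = (0 7 14 17)(1 5)(3 6)(9 15)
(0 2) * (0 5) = [2, 1, 5, 3, 4, 0] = (0 2 5)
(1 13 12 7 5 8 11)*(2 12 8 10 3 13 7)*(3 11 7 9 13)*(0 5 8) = (0 5 10 11 1 9 13)(2 12)(7 8) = [5, 9, 12, 3, 4, 10, 6, 8, 7, 13, 11, 1, 2, 0]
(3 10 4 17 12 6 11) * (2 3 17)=[0, 1, 3, 10, 2, 5, 11, 7, 8, 9, 4, 17, 6, 13, 14, 15, 16, 12]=(2 3 10 4)(6 11 17 12)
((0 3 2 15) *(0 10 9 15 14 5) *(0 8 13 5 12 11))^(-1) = (0 11 12 14 2 3)(5 13 8)(9 10 15)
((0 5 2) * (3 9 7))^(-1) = (0 2 5)(3 7 9)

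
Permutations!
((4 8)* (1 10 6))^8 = ((1 10 6)(4 8))^8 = (1 6 10)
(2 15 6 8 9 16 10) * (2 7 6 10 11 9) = [0, 1, 15, 3, 4, 5, 8, 6, 2, 16, 7, 9, 12, 13, 14, 10, 11] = (2 15 10 7 6 8)(9 16 11)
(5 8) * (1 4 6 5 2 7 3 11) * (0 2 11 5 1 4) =(0 2 7 3 5 8 11 4 6 1) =[2, 0, 7, 5, 6, 8, 1, 3, 11, 9, 10, 4]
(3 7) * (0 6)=(0 6)(3 7)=[6, 1, 2, 7, 4, 5, 0, 3]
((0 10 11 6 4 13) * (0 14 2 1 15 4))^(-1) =(0 6 11 10)(1 2 14 13 4 15)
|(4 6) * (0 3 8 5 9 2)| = 6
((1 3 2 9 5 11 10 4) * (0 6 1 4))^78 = (0 5 3)(1 10 9)(2 6 11)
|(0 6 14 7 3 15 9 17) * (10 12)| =8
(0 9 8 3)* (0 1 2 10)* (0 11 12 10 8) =[9, 2, 8, 1, 4, 5, 6, 7, 3, 0, 11, 12, 10] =(0 9)(1 2 8 3)(10 11 12)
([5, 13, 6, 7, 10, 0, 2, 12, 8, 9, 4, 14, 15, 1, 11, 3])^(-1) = [5, 13, 6, 15, 10, 0, 2, 3, 8, 9, 4, 14, 7, 1, 11, 12]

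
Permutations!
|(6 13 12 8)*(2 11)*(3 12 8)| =6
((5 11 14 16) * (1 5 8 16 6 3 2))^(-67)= ((1 5 11 14 6 3 2)(8 16))^(-67)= (1 14 2 11 3 5 6)(8 16)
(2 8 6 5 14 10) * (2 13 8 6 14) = (2 6 5)(8 14 10 13) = [0, 1, 6, 3, 4, 2, 5, 7, 14, 9, 13, 11, 12, 8, 10]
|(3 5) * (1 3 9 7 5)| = 6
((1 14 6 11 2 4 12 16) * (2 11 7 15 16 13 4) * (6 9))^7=((1 14 9 6 7 15 16)(4 12 13))^7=(16)(4 12 13)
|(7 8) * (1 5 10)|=|(1 5 10)(7 8)|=6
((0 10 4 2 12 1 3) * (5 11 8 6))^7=((0 10 4 2 12 1 3)(5 11 8 6))^7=(12)(5 6 8 11)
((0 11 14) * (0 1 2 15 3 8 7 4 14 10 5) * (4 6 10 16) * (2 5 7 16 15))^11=((0 11 15 3 8 16 4 14 1 5)(6 10 7))^11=(0 11 15 3 8 16 4 14 1 5)(6 7 10)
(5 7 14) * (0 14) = [14, 1, 2, 3, 4, 7, 6, 0, 8, 9, 10, 11, 12, 13, 5] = (0 14 5 7)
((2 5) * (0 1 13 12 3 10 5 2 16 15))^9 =(16)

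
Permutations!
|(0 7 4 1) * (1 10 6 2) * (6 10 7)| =|(10)(0 6 2 1)(4 7)| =4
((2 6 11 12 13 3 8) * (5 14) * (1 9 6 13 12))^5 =(1 9 6 11)(2 13 3 8)(5 14)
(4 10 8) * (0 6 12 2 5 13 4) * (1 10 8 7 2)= (0 6 12 1 10 7 2 5 13 4 8)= [6, 10, 5, 3, 8, 13, 12, 2, 0, 9, 7, 11, 1, 4]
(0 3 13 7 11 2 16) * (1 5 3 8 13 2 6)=(0 8 13 7 11 6 1 5 3 2 16)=[8, 5, 16, 2, 4, 3, 1, 11, 13, 9, 10, 6, 12, 7, 14, 15, 0]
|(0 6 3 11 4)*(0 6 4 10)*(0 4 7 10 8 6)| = 4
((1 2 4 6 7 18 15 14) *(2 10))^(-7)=((1 10 2 4 6 7 18 15 14))^(-7)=(1 2 6 18 14 10 4 7 15)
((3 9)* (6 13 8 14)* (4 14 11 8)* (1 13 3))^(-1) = ((1 13 4 14 6 3 9)(8 11))^(-1) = (1 9 3 6 14 4 13)(8 11)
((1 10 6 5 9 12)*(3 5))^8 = ((1 10 6 3 5 9 12))^8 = (1 10 6 3 5 9 12)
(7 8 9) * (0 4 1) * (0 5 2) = (0 4 1 5 2)(7 8 9) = [4, 5, 0, 3, 1, 2, 6, 8, 9, 7]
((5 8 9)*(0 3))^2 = (5 9 8)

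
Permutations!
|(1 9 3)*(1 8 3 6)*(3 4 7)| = 12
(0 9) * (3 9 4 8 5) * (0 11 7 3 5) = (0 4 8)(3 9 11 7) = [4, 1, 2, 9, 8, 5, 6, 3, 0, 11, 10, 7]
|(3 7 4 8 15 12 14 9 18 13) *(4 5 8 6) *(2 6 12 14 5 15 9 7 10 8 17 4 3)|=|(2 6 3 10 8 9 18 13)(4 12 5 17)(7 15 14)|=24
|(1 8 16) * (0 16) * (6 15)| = 4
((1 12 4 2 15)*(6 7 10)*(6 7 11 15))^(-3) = ((1 12 4 2 6 11 15)(7 10))^(-3) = (1 6 12 11 4 15 2)(7 10)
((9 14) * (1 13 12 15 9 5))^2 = ((1 13 12 15 9 14 5))^2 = (1 12 9 5 13 15 14)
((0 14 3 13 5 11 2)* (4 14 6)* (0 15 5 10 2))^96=((0 6 4 14 3 13 10 2 15 5 11))^96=(0 15 13 4 11 2 3 6 5 10 14)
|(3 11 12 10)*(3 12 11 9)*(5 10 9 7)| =6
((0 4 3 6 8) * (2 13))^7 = (0 3 8 4 6)(2 13)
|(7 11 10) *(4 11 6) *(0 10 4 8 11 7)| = 10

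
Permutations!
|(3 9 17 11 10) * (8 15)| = |(3 9 17 11 10)(8 15)| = 10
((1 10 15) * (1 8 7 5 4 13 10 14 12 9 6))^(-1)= (1 6 9 12 14)(4 5 7 8 15 10 13)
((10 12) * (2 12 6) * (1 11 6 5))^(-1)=((1 11 6 2 12 10 5))^(-1)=(1 5 10 12 2 6 11)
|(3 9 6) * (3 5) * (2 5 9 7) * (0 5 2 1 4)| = 6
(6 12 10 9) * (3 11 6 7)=(3 11 6 12 10 9 7)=[0, 1, 2, 11, 4, 5, 12, 3, 8, 7, 9, 6, 10]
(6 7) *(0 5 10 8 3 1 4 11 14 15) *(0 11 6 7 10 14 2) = (0 5 14 15 11 2)(1 4 6 10 8 3) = [5, 4, 0, 1, 6, 14, 10, 7, 3, 9, 8, 2, 12, 13, 15, 11]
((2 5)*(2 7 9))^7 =((2 5 7 9))^7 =(2 9 7 5)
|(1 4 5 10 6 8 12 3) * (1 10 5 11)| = 15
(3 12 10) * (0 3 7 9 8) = (0 3 12 10 7 9 8) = [3, 1, 2, 12, 4, 5, 6, 9, 0, 8, 7, 11, 10]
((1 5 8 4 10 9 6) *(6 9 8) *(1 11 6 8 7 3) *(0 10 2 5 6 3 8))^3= (0 8 5 7 2 10 4)(1 3 11 6)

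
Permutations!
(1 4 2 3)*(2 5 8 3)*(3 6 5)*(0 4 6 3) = (0 4)(1 6 5 8 3) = [4, 6, 2, 1, 0, 8, 5, 7, 3]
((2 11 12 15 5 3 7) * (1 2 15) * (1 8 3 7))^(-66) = ((1 2 11 12 8 3)(5 7 15))^(-66) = (15)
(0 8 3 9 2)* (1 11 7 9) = [8, 11, 0, 1, 4, 5, 6, 9, 3, 2, 10, 7] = (0 8 3 1 11 7 9 2)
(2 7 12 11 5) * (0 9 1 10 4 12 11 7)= (0 9 1 10 4 12 7 11 5 2)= [9, 10, 0, 3, 12, 2, 6, 11, 8, 1, 4, 5, 7]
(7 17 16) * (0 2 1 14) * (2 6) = (0 6 2 1 14)(7 17 16) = [6, 14, 1, 3, 4, 5, 2, 17, 8, 9, 10, 11, 12, 13, 0, 15, 7, 16]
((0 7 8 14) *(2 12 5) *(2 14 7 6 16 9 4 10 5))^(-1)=(0 14 5 10 4 9 16 6)(2 12)(7 8)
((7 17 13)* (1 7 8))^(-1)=((1 7 17 13 8))^(-1)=(1 8 13 17 7)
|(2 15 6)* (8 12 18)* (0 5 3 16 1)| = |(0 5 3 16 1)(2 15 6)(8 12 18)| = 15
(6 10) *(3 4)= (3 4)(6 10)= [0, 1, 2, 4, 3, 5, 10, 7, 8, 9, 6]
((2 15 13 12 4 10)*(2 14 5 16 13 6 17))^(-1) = (2 17 6 15)(4 12 13 16 5 14 10)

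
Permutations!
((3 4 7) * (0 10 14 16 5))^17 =(0 14 5 10 16)(3 7 4)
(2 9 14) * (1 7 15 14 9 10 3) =(1 7 15 14 2 10 3) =[0, 7, 10, 1, 4, 5, 6, 15, 8, 9, 3, 11, 12, 13, 2, 14]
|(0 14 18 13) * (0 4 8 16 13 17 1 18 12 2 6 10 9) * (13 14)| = |(0 13 4 8 16 14 12 2 6 10 9)(1 18 17)| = 33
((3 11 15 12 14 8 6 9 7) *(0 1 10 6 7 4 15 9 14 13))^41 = (0 13 12 15 4 9 11 3 7 8 14 6 10 1)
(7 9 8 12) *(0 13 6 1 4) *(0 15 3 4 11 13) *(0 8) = (0 8 12 7 9)(1 11 13 6)(3 4 15) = [8, 11, 2, 4, 15, 5, 1, 9, 12, 0, 10, 13, 7, 6, 14, 3]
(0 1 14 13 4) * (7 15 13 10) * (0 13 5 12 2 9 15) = (0 1 14 10 7)(2 9 15 5 12)(4 13) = [1, 14, 9, 3, 13, 12, 6, 0, 8, 15, 7, 11, 2, 4, 10, 5]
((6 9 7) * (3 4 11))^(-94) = ((3 4 11)(6 9 7))^(-94) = (3 11 4)(6 7 9)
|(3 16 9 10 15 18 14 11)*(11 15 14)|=|(3 16 9 10 14 15 18 11)|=8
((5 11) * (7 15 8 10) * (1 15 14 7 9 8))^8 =((1 15)(5 11)(7 14)(8 10 9))^8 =(15)(8 9 10)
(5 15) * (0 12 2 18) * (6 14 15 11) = (0 12 2 18)(5 11 6 14 15) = [12, 1, 18, 3, 4, 11, 14, 7, 8, 9, 10, 6, 2, 13, 15, 5, 16, 17, 0]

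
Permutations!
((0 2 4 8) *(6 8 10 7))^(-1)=((0 2 4 10 7 6 8))^(-1)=(0 8 6 7 10 4 2)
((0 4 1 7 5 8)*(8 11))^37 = ((0 4 1 7 5 11 8))^37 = (0 1 5 8 4 7 11)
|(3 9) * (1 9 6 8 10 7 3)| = |(1 9)(3 6 8 10 7)| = 10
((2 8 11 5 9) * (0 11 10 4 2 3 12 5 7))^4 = (12)(0 11 7)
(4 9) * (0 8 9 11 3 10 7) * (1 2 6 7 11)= (0 8 9 4 1 2 6 7)(3 10 11)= [8, 2, 6, 10, 1, 5, 7, 0, 9, 4, 11, 3]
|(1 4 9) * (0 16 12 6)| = 12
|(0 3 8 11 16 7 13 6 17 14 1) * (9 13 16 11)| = |(0 3 8 9 13 6 17 14 1)(7 16)| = 18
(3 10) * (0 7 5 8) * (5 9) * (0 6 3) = [7, 1, 2, 10, 4, 8, 3, 9, 6, 5, 0] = (0 7 9 5 8 6 3 10)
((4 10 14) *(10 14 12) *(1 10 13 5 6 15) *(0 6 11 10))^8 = ((0 6 15 1)(4 14)(5 11 10 12 13))^8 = (15)(5 12 11 13 10)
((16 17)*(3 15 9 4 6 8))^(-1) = ((3 15 9 4 6 8)(16 17))^(-1) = (3 8 6 4 9 15)(16 17)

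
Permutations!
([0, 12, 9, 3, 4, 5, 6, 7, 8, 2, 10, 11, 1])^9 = (1 12)(2 9)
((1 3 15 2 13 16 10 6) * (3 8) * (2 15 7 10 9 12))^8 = ((1 8 3 7 10 6)(2 13 16 9 12))^8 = (1 3 10)(2 9 13 12 16)(6 8 7)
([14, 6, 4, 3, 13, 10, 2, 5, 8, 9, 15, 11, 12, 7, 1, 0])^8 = [5, 15, 14, 3, 1, 4, 0, 2, 8, 9, 13, 11, 12, 6, 10, 7]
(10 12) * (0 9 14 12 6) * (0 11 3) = (0 9 14 12 10 6 11 3) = [9, 1, 2, 0, 4, 5, 11, 7, 8, 14, 6, 3, 10, 13, 12]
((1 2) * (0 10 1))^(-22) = (0 1)(2 10)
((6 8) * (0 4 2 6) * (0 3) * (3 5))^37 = ((0 4 2 6 8 5 3))^37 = (0 2 8 3 4 6 5)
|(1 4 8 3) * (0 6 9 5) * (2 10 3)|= |(0 6 9 5)(1 4 8 2 10 3)|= 12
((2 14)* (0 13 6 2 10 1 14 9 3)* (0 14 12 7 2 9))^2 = (0 6 3 10 12 2 13 9 14 1 7)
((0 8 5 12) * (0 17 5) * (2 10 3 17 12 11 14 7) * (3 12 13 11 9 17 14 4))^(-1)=(0 8)(2 7 14 3 4 11 13 12 10)(5 17 9)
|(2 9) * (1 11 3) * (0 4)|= 6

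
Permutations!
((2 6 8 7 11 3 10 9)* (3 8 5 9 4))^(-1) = ((2 6 5 9)(3 10 4)(7 11 8))^(-1) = (2 9 5 6)(3 4 10)(7 8 11)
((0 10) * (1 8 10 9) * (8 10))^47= (0 10 1 9)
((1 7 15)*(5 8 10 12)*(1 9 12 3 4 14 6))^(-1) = (1 6 14 4 3 10 8 5 12 9 15 7)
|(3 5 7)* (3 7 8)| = |(3 5 8)| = 3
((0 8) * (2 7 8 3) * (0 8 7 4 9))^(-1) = (0 9 4 2 3)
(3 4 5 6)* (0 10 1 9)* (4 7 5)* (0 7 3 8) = (0 10 1 9 7 5 6 8) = [10, 9, 2, 3, 4, 6, 8, 5, 0, 7, 1]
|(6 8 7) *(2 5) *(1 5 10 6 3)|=|(1 5 2 10 6 8 7 3)|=8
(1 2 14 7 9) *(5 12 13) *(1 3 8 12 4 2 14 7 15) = (1 14 15)(2 7 9 3 8 12 13 5 4) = [0, 14, 7, 8, 2, 4, 6, 9, 12, 3, 10, 11, 13, 5, 15, 1]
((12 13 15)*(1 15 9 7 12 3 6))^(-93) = (1 6 3 15)(7 9 13 12)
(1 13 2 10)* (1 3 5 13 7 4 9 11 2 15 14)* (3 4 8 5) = (1 7 8 5 13 15 14)(2 10 4 9 11) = [0, 7, 10, 3, 9, 13, 6, 8, 5, 11, 4, 2, 12, 15, 1, 14]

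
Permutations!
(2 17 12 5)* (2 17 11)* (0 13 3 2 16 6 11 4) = (0 13 3 2 4)(5 17 12)(6 11 16) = [13, 1, 4, 2, 0, 17, 11, 7, 8, 9, 10, 16, 5, 3, 14, 15, 6, 12]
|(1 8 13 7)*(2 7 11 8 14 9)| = |(1 14 9 2 7)(8 13 11)| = 15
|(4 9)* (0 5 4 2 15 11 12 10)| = 9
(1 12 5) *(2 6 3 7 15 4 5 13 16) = [0, 12, 6, 7, 5, 1, 3, 15, 8, 9, 10, 11, 13, 16, 14, 4, 2] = (1 12 13 16 2 6 3 7 15 4 5)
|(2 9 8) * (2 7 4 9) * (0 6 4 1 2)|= 8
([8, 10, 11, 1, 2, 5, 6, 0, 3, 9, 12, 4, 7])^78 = [8, 10, 2, 1, 4, 5, 6, 0, 3, 9, 12, 11, 7]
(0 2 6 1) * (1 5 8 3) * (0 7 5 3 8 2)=(8)(1 7 5 2 6 3)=[0, 7, 6, 1, 4, 2, 3, 5, 8]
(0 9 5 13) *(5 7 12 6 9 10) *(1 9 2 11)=(0 10 5 13)(1 9 7 12 6 2 11)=[10, 9, 11, 3, 4, 13, 2, 12, 8, 7, 5, 1, 6, 0]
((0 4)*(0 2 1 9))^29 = ((0 4 2 1 9))^29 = (0 9 1 2 4)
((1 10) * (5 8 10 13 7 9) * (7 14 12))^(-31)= ((1 13 14 12 7 9 5 8 10))^(-31)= (1 9 13 5 14 8 12 10 7)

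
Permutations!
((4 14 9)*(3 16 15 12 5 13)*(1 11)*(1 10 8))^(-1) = ((1 11 10 8)(3 16 15 12 5 13)(4 14 9))^(-1) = (1 8 10 11)(3 13 5 12 15 16)(4 9 14)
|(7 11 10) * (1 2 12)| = |(1 2 12)(7 11 10)| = 3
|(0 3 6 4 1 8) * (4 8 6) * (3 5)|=7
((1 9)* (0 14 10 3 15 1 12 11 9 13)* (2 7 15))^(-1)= (0 13 1 15 7 2 3 10 14)(9 11 12)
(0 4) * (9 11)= (0 4)(9 11)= [4, 1, 2, 3, 0, 5, 6, 7, 8, 11, 10, 9]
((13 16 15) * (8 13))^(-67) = ((8 13 16 15))^(-67) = (8 13 16 15)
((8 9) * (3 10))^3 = (3 10)(8 9)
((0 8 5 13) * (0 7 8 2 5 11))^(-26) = ((0 2 5 13 7 8 11))^(-26) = (0 5 7 11 2 13 8)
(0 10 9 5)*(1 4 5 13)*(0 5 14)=[10, 4, 2, 3, 14, 5, 6, 7, 8, 13, 9, 11, 12, 1, 0]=(0 10 9 13 1 4 14)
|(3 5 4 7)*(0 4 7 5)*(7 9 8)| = 7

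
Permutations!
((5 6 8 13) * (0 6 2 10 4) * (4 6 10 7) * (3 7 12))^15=((0 10 6 8 13 5 2 12 3 7 4))^15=(0 13 3 10 5 7 6 2 4 8 12)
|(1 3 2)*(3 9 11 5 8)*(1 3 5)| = 6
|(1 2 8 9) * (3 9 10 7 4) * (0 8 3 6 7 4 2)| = |(0 8 10 4 6 7 2 3 9 1)| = 10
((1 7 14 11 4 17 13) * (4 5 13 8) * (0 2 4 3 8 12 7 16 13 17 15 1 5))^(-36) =((0 2 4 15 1 16 13 5 17 12 7 14 11)(3 8))^(-36) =(0 15 13 12 11 4 16 17 14 2 1 5 7)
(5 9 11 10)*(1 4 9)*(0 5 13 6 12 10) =(0 5 1 4 9 11)(6 12 10 13) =[5, 4, 2, 3, 9, 1, 12, 7, 8, 11, 13, 0, 10, 6]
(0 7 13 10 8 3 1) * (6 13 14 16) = (0 7 14 16 6 13 10 8 3 1) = [7, 0, 2, 1, 4, 5, 13, 14, 3, 9, 8, 11, 12, 10, 16, 15, 6]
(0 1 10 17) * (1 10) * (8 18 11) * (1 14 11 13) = (0 10 17)(1 14 11 8 18 13) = [10, 14, 2, 3, 4, 5, 6, 7, 18, 9, 17, 8, 12, 1, 11, 15, 16, 0, 13]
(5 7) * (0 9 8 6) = [9, 1, 2, 3, 4, 7, 0, 5, 6, 8] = (0 9 8 6)(5 7)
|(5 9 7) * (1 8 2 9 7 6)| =10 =|(1 8 2 9 6)(5 7)|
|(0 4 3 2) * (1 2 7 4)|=|(0 1 2)(3 7 4)|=3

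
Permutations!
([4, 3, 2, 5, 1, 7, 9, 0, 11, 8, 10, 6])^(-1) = [7, 4, 2, 1, 0, 3, 11, 5, 9, 6, 10, 8]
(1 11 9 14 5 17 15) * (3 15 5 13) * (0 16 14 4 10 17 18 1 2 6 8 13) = (0 16 14)(1 11 9 4 10 17 5 18)(2 6 8 13 3 15) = [16, 11, 6, 15, 10, 18, 8, 7, 13, 4, 17, 9, 12, 3, 0, 2, 14, 5, 1]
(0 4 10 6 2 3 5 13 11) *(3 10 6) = [4, 1, 10, 5, 6, 13, 2, 7, 8, 9, 3, 0, 12, 11] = (0 4 6 2 10 3 5 13 11)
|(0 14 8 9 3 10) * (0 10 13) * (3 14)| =|(0 3 13)(8 9 14)| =3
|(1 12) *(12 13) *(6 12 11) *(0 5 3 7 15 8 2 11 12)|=|(0 5 3 7 15 8 2 11 6)(1 13 12)|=9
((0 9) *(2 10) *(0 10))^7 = ((0 9 10 2))^7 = (0 2 10 9)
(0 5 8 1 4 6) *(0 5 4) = (0 4 6 5 8 1) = [4, 0, 2, 3, 6, 8, 5, 7, 1]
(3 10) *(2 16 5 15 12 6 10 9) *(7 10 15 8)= (2 16 5 8 7 10 3 9)(6 15 12)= [0, 1, 16, 9, 4, 8, 15, 10, 7, 2, 3, 11, 6, 13, 14, 12, 5]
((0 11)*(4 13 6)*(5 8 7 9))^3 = ((0 11)(4 13 6)(5 8 7 9))^3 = (13)(0 11)(5 9 7 8)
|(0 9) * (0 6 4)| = 4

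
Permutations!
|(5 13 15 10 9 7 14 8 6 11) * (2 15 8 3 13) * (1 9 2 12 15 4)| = 15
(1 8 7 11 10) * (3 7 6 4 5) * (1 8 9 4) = [0, 9, 2, 7, 5, 3, 1, 11, 6, 4, 8, 10] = (1 9 4 5 3 7 11 10 8 6)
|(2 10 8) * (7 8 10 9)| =|(10)(2 9 7 8)| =4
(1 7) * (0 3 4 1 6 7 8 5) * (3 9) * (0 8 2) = (0 9 3 4 1 2)(5 8)(6 7) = [9, 2, 0, 4, 1, 8, 7, 6, 5, 3]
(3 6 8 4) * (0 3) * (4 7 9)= (0 3 6 8 7 9 4)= [3, 1, 2, 6, 0, 5, 8, 9, 7, 4]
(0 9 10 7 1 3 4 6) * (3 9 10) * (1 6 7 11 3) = (0 10 11 3 4 7 6)(1 9) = [10, 9, 2, 4, 7, 5, 0, 6, 8, 1, 11, 3]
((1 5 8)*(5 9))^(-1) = ((1 9 5 8))^(-1) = (1 8 5 9)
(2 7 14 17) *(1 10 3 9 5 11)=(1 10 3 9 5 11)(2 7 14 17)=[0, 10, 7, 9, 4, 11, 6, 14, 8, 5, 3, 1, 12, 13, 17, 15, 16, 2]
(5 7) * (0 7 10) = (0 7 5 10) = [7, 1, 2, 3, 4, 10, 6, 5, 8, 9, 0]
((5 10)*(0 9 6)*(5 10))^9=(10)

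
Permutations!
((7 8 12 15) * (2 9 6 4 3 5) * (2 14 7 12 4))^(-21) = (3 7)(4 14)(5 8)(12 15)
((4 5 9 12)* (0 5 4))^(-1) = ((0 5 9 12))^(-1) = (0 12 9 5)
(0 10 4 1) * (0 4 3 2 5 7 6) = [10, 4, 5, 2, 1, 7, 0, 6, 8, 9, 3] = (0 10 3 2 5 7 6)(1 4)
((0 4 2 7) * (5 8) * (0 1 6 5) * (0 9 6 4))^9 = ((1 4 2 7)(5 8 9 6))^9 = (1 4 2 7)(5 8 9 6)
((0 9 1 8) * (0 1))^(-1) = (0 9)(1 8) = ((0 9)(1 8))^(-1)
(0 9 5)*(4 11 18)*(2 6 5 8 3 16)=(0 9 8 3 16 2 6 5)(4 11 18)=[9, 1, 6, 16, 11, 0, 5, 7, 3, 8, 10, 18, 12, 13, 14, 15, 2, 17, 4]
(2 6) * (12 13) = (2 6)(12 13) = [0, 1, 6, 3, 4, 5, 2, 7, 8, 9, 10, 11, 13, 12]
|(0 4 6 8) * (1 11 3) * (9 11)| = 4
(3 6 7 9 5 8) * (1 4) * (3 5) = (1 4)(3 6 7 9)(5 8) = [0, 4, 2, 6, 1, 8, 7, 9, 5, 3]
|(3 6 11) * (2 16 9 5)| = 12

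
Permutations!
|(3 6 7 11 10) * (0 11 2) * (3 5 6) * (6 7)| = 6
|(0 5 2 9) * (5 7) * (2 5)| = |(0 7 2 9)| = 4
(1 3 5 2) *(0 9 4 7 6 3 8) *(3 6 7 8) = [9, 3, 1, 5, 8, 2, 6, 7, 0, 4] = (0 9 4 8)(1 3 5 2)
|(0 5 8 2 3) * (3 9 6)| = |(0 5 8 2 9 6 3)| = 7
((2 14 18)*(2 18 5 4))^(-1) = (18)(2 4 5 14)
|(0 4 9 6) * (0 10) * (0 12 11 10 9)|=6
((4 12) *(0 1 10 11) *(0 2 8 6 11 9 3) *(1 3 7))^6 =((0 3)(1 10 9 7)(2 8 6 11)(4 12))^6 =(12)(1 9)(2 6)(7 10)(8 11)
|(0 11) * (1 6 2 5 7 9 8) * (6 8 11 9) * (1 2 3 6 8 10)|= 12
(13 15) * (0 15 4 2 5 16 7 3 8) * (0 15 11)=(0 11)(2 5 16 7 3 8 15 13 4)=[11, 1, 5, 8, 2, 16, 6, 3, 15, 9, 10, 0, 12, 4, 14, 13, 7]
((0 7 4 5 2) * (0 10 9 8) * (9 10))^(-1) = ((10)(0 7 4 5 2 9 8))^(-1) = (10)(0 8 9 2 5 4 7)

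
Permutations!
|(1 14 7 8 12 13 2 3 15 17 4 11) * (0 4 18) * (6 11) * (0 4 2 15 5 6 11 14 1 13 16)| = 30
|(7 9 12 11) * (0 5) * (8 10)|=4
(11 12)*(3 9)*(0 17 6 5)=(0 17 6 5)(3 9)(11 12)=[17, 1, 2, 9, 4, 0, 5, 7, 8, 3, 10, 12, 11, 13, 14, 15, 16, 6]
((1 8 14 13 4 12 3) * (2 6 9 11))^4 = ((1 8 14 13 4 12 3)(2 6 9 11))^4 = (1 4 8 12 14 3 13)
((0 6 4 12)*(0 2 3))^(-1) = (0 3 2 12 4 6)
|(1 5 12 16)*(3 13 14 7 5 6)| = 9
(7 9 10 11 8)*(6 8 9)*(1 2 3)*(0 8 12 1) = (0 8 7 6 12 1 2 3)(9 10 11) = [8, 2, 3, 0, 4, 5, 12, 6, 7, 10, 11, 9, 1]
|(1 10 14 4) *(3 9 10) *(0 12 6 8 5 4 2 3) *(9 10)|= |(0 12 6 8 5 4 1)(2 3 10 14)|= 28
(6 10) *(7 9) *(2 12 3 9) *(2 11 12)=(3 9 7 11 12)(6 10)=[0, 1, 2, 9, 4, 5, 10, 11, 8, 7, 6, 12, 3]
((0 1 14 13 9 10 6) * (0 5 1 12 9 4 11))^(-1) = (0 11 4 13 14 1 5 6 10 9 12)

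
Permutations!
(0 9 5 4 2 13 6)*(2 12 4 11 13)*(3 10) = (0 9 5 11 13 6)(3 10)(4 12) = [9, 1, 2, 10, 12, 11, 0, 7, 8, 5, 3, 13, 4, 6]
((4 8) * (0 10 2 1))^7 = (0 1 2 10)(4 8)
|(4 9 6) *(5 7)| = |(4 9 6)(5 7)| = 6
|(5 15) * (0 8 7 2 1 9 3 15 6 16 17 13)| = |(0 8 7 2 1 9 3 15 5 6 16 17 13)| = 13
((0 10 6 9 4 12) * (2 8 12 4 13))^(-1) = ((0 10 6 9 13 2 8 12))^(-1) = (0 12 8 2 13 9 6 10)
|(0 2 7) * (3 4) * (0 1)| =4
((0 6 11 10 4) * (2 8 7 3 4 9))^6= ((0 6 11 10 9 2 8 7 3 4))^6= (0 8 11 3 9)(2 6 7 10 4)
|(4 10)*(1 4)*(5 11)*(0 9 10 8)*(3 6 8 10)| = 30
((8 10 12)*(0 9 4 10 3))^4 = (0 12 9 8 4 3 10)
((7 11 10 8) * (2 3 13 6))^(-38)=(2 13)(3 6)(7 10)(8 11)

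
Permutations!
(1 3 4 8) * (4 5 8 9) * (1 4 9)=[0, 3, 2, 5, 1, 8, 6, 7, 4, 9]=(9)(1 3 5 8 4)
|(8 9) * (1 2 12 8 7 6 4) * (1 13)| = 9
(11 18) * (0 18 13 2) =(0 18 11 13 2) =[18, 1, 0, 3, 4, 5, 6, 7, 8, 9, 10, 13, 12, 2, 14, 15, 16, 17, 11]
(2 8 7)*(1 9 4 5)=(1 9 4 5)(2 8 7)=[0, 9, 8, 3, 5, 1, 6, 2, 7, 4]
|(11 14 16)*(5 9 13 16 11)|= |(5 9 13 16)(11 14)|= 4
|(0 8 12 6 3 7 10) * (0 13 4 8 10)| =9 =|(0 10 13 4 8 12 6 3 7)|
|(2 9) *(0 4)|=2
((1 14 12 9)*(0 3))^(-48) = (14)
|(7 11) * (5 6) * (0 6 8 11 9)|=7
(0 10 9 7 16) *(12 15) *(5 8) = (0 10 9 7 16)(5 8)(12 15) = [10, 1, 2, 3, 4, 8, 6, 16, 5, 7, 9, 11, 15, 13, 14, 12, 0]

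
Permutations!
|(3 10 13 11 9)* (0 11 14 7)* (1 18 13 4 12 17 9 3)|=|(0 11 3 10 4 12 17 9 1 18 13 14 7)|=13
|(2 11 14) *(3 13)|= |(2 11 14)(3 13)|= 6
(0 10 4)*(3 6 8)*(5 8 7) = (0 10 4)(3 6 7 5 8) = [10, 1, 2, 6, 0, 8, 7, 5, 3, 9, 4]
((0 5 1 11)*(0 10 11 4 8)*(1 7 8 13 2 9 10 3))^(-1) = (0 8 7 5)(1 3 11 10 9 2 13 4)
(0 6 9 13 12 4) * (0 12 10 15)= (0 6 9 13 10 15)(4 12)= [6, 1, 2, 3, 12, 5, 9, 7, 8, 13, 15, 11, 4, 10, 14, 0]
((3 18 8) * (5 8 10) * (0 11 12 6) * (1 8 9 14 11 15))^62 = ((0 15 1 8 3 18 10 5 9 14 11 12 6))^62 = (0 11 5 3 15 12 9 18 1 6 14 10 8)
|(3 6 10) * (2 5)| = 6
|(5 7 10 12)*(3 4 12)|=6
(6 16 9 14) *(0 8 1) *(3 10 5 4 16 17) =(0 8 1)(3 10 5 4 16 9 14 6 17) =[8, 0, 2, 10, 16, 4, 17, 7, 1, 14, 5, 11, 12, 13, 6, 15, 9, 3]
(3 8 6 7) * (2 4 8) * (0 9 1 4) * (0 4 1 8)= (0 9 8 6 7 3 2 4)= [9, 1, 4, 2, 0, 5, 7, 3, 6, 8]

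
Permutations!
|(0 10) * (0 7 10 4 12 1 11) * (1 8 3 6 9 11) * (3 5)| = |(0 4 12 8 5 3 6 9 11)(7 10)| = 18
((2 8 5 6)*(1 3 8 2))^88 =(1 5 3 6 8)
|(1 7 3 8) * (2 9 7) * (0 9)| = 7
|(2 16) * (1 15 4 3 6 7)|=6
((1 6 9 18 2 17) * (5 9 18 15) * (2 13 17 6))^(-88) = ((1 2 6 18 13 17)(5 9 15))^(-88) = (1 6 13)(2 18 17)(5 15 9)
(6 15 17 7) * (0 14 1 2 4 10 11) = (0 14 1 2 4 10 11)(6 15 17 7) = [14, 2, 4, 3, 10, 5, 15, 6, 8, 9, 11, 0, 12, 13, 1, 17, 16, 7]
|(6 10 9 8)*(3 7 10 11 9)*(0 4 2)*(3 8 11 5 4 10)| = 14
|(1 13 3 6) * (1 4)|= |(1 13 3 6 4)|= 5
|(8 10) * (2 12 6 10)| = |(2 12 6 10 8)| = 5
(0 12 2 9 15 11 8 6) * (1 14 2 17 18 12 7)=[7, 14, 9, 3, 4, 5, 0, 1, 6, 15, 10, 8, 17, 13, 2, 11, 16, 18, 12]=(0 7 1 14 2 9 15 11 8 6)(12 17 18)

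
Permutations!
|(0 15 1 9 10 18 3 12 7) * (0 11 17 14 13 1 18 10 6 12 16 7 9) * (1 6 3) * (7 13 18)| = 24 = |(0 15 7 11 17 14 18 1)(3 16 13 6 12 9)|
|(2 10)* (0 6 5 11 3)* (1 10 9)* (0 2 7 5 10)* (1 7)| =12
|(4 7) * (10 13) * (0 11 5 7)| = 10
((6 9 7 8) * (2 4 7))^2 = ((2 4 7 8 6 9))^2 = (2 7 6)(4 8 9)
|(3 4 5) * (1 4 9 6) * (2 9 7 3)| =6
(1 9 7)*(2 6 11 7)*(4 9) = (1 4 9 2 6 11 7) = [0, 4, 6, 3, 9, 5, 11, 1, 8, 2, 10, 7]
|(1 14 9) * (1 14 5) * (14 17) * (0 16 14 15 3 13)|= 8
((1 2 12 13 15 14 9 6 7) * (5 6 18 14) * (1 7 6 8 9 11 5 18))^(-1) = (1 9 8 5 11 14 18 15 13 12 2)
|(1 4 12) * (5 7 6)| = |(1 4 12)(5 7 6)| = 3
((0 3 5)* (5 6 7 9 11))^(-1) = ((0 3 6 7 9 11 5))^(-1) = (0 5 11 9 7 6 3)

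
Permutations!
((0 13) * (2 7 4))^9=(0 13)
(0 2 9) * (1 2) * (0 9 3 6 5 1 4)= [4, 2, 3, 6, 0, 1, 5, 7, 8, 9]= (9)(0 4)(1 2 3 6 5)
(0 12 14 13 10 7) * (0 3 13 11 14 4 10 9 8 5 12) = (3 13 9 8 5 12 4 10 7)(11 14) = [0, 1, 2, 13, 10, 12, 6, 3, 5, 8, 7, 14, 4, 9, 11]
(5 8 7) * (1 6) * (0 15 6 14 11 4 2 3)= (0 15 6 1 14 11 4 2 3)(5 8 7)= [15, 14, 3, 0, 2, 8, 1, 5, 7, 9, 10, 4, 12, 13, 11, 6]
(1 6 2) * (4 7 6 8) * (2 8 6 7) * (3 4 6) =(1 3 4 2)(6 8) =[0, 3, 1, 4, 2, 5, 8, 7, 6]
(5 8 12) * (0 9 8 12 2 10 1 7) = (0 9 8 2 10 1 7)(5 12) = [9, 7, 10, 3, 4, 12, 6, 0, 2, 8, 1, 11, 5]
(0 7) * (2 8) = (0 7)(2 8) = [7, 1, 8, 3, 4, 5, 6, 0, 2]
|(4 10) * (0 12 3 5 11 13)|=|(0 12 3 5 11 13)(4 10)|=6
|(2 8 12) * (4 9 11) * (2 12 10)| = |(12)(2 8 10)(4 9 11)| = 3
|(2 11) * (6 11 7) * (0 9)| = |(0 9)(2 7 6 11)| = 4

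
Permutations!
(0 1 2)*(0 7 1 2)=(0 2 7 1)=[2, 0, 7, 3, 4, 5, 6, 1]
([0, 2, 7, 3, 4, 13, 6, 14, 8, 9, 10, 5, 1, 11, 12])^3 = (1 14 2 12 7)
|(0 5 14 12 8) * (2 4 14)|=7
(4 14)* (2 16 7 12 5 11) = (2 16 7 12 5 11)(4 14) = [0, 1, 16, 3, 14, 11, 6, 12, 8, 9, 10, 2, 5, 13, 4, 15, 7]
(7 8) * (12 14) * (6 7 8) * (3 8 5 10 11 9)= (3 8 5 10 11 9)(6 7)(12 14)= [0, 1, 2, 8, 4, 10, 7, 6, 5, 3, 11, 9, 14, 13, 12]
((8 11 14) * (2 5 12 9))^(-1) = ((2 5 12 9)(8 11 14))^(-1) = (2 9 12 5)(8 14 11)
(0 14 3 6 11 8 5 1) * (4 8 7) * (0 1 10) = (0 14 3 6 11 7 4 8 5 10) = [14, 1, 2, 6, 8, 10, 11, 4, 5, 9, 0, 7, 12, 13, 3]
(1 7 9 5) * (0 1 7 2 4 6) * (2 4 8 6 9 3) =(0 1 4 9 5 7 3 2 8 6) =[1, 4, 8, 2, 9, 7, 0, 3, 6, 5]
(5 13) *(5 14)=[0, 1, 2, 3, 4, 13, 6, 7, 8, 9, 10, 11, 12, 14, 5]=(5 13 14)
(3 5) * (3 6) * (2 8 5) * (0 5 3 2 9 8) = (0 5 6 2)(3 9 8) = [5, 1, 0, 9, 4, 6, 2, 7, 3, 8]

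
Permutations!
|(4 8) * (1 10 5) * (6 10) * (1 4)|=|(1 6 10 5 4 8)|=6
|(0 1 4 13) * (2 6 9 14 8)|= 20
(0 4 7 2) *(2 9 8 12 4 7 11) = [7, 1, 0, 3, 11, 5, 6, 9, 12, 8, 10, 2, 4] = (0 7 9 8 12 4 11 2)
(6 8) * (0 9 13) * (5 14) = (0 9 13)(5 14)(6 8) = [9, 1, 2, 3, 4, 14, 8, 7, 6, 13, 10, 11, 12, 0, 5]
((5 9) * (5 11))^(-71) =((5 9 11))^(-71) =(5 9 11)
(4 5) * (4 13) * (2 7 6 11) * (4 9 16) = [0, 1, 7, 3, 5, 13, 11, 6, 8, 16, 10, 2, 12, 9, 14, 15, 4] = (2 7 6 11)(4 5 13 9 16)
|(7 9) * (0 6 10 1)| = 4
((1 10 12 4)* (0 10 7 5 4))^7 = (0 10 12)(1 4 5 7)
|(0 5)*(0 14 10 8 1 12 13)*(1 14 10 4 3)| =|(0 5 10 8 14 4 3 1 12 13)| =10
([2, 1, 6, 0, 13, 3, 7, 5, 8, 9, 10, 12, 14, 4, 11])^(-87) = (14)(0 7)(2 5)(3 6)(4 13)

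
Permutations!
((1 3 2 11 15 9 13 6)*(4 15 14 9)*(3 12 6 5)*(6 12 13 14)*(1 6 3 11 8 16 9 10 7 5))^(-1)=(1 13)(2 3 11 5 7 10 14 9 16 8)(4 15)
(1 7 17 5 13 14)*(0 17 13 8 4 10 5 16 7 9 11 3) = (0 17 16 7 13 14 1 9 11 3)(4 10 5 8) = [17, 9, 2, 0, 10, 8, 6, 13, 4, 11, 5, 3, 12, 14, 1, 15, 7, 16]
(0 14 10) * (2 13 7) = (0 14 10)(2 13 7) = [14, 1, 13, 3, 4, 5, 6, 2, 8, 9, 0, 11, 12, 7, 10]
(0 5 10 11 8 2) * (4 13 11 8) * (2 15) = (0 5 10 8 15 2)(4 13 11) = [5, 1, 0, 3, 13, 10, 6, 7, 15, 9, 8, 4, 12, 11, 14, 2]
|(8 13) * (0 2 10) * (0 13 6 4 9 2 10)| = 8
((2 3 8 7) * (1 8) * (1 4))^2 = (1 7 3)(2 4 8)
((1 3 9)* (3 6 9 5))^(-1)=(1 9 6)(3 5)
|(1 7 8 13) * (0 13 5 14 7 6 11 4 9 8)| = |(0 13 1 6 11 4 9 8 5 14 7)| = 11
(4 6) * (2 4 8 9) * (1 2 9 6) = (9)(1 2 4)(6 8) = [0, 2, 4, 3, 1, 5, 8, 7, 6, 9]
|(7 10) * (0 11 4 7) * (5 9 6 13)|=20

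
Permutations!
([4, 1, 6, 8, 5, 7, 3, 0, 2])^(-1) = [7, 1, 8, 6, 0, 4, 2, 5, 3]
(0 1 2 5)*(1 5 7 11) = (0 5)(1 2 7 11) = [5, 2, 7, 3, 4, 0, 6, 11, 8, 9, 10, 1]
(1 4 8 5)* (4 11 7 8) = (1 11 7 8 5) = [0, 11, 2, 3, 4, 1, 6, 8, 5, 9, 10, 7]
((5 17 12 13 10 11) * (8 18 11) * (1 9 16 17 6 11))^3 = ((1 9 16 17 12 13 10 8 18)(5 6 11))^3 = (1 17 10)(8 9 12)(13 18 16)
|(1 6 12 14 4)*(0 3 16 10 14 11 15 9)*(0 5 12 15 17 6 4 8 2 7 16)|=42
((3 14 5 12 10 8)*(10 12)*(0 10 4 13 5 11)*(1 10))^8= ((0 1 10 8 3 14 11)(4 13 5))^8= (0 1 10 8 3 14 11)(4 5 13)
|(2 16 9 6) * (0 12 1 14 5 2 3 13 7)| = 12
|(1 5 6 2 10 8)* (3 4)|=|(1 5 6 2 10 8)(3 4)|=6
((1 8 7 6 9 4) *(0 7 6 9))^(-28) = ((0 7 9 4 1 8 6))^(-28) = (9)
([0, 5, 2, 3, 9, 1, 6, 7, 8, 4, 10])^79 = [0, 5, 2, 3, 9, 1, 6, 7, 8, 4, 10]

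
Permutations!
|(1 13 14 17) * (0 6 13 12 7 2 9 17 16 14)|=6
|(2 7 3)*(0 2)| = 4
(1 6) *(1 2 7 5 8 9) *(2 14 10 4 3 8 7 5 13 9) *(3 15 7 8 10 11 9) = (1 6 14 11 9)(2 5 8)(3 10 4 15 7 13) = [0, 6, 5, 10, 15, 8, 14, 13, 2, 1, 4, 9, 12, 3, 11, 7]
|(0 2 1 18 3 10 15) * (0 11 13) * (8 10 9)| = 11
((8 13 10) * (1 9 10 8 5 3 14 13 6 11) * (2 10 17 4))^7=((1 9 17 4 2 10 5 3 14 13 8 6 11))^7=(1 3 9 14 17 13 4 8 2 6 10 11 5)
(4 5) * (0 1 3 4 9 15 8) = (0 1 3 4 5 9 15 8) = [1, 3, 2, 4, 5, 9, 6, 7, 0, 15, 10, 11, 12, 13, 14, 8]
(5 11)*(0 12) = (0 12)(5 11) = [12, 1, 2, 3, 4, 11, 6, 7, 8, 9, 10, 5, 0]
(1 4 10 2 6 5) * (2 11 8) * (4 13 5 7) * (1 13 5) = (1 5 13)(2 6 7 4 10 11 8) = [0, 5, 6, 3, 10, 13, 7, 4, 2, 9, 11, 8, 12, 1]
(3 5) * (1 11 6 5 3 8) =(1 11 6 5 8) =[0, 11, 2, 3, 4, 8, 5, 7, 1, 9, 10, 6]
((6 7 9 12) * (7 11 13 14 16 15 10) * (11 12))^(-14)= ((6 12)(7 9 11 13 14 16 15 10))^(-14)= (7 11 14 15)(9 13 16 10)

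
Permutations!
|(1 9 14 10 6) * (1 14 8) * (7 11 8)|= |(1 9 7 11 8)(6 14 10)|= 15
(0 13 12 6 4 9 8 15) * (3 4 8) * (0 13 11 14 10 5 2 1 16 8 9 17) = (0 11 14 10 5 2 1 16 8 15 13 12 6 9 3 4 17) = [11, 16, 1, 4, 17, 2, 9, 7, 15, 3, 5, 14, 6, 12, 10, 13, 8, 0]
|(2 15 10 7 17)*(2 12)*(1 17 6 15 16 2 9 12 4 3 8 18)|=12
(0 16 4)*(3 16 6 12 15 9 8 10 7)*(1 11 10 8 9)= [6, 11, 2, 16, 0, 5, 12, 3, 8, 9, 7, 10, 15, 13, 14, 1, 4]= (0 6 12 15 1 11 10 7 3 16 4)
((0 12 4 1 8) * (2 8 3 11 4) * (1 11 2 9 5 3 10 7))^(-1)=(0 8 2 3 5 9 12)(1 7 10)(4 11)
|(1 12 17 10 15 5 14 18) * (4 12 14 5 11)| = 6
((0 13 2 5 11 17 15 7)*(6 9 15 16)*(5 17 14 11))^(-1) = ((0 13 2 17 16 6 9 15 7)(11 14))^(-1) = (0 7 15 9 6 16 17 2 13)(11 14)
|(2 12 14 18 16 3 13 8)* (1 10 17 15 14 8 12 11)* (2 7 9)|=|(1 10 17 15 14 18 16 3 13 12 8 7 9 2 11)|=15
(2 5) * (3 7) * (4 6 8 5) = (2 4 6 8 5)(3 7) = [0, 1, 4, 7, 6, 2, 8, 3, 5]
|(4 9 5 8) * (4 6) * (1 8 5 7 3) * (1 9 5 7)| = 8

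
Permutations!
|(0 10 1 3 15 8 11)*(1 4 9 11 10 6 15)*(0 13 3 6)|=10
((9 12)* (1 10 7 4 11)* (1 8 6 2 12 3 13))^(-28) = ((1 10 7 4 11 8 6 2 12 9 3 13))^(-28) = (1 12 11)(2 4 13)(3 6 7)(8 10 9)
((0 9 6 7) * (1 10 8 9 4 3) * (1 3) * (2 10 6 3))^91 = (0 4 1 6 7)(2 10 8 9 3)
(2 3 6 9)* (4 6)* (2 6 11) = (2 3 4 11)(6 9) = [0, 1, 3, 4, 11, 5, 9, 7, 8, 6, 10, 2]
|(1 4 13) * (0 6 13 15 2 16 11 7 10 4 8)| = |(0 6 13 1 8)(2 16 11 7 10 4 15)| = 35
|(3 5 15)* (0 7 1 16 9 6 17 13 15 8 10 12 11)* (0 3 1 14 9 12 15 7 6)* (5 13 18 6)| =42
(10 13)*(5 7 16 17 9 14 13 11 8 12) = (5 7 16 17 9 14 13 10 11 8 12) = [0, 1, 2, 3, 4, 7, 6, 16, 12, 14, 11, 8, 5, 10, 13, 15, 17, 9]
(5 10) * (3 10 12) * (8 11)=(3 10 5 12)(8 11)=[0, 1, 2, 10, 4, 12, 6, 7, 11, 9, 5, 8, 3]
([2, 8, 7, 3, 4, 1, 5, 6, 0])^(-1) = [8, 5, 0, 3, 4, 6, 7, 2, 1]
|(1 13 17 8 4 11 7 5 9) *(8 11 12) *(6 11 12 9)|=28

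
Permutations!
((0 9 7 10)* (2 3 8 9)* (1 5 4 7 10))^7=(0 2 3 8 9 10)(1 7 4 5)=((0 2 3 8 9 10)(1 5 4 7))^7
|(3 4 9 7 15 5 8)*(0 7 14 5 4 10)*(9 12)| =|(0 7 15 4 12 9 14 5 8 3 10)| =11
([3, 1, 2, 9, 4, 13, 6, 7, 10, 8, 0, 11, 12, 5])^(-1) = (0 10 8 9 3)(5 13)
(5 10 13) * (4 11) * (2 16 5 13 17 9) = (2 16 5 10 17 9)(4 11) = [0, 1, 16, 3, 11, 10, 6, 7, 8, 2, 17, 4, 12, 13, 14, 15, 5, 9]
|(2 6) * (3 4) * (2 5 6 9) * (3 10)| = 6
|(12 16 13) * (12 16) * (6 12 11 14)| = 4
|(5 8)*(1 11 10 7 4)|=|(1 11 10 7 4)(5 8)|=10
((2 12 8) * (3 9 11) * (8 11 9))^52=((2 12 11 3 8))^52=(2 11 8 12 3)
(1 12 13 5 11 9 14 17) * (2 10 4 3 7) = [0, 12, 10, 7, 3, 11, 6, 2, 8, 14, 4, 9, 13, 5, 17, 15, 16, 1] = (1 12 13 5 11 9 14 17)(2 10 4 3 7)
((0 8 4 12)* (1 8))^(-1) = ((0 1 8 4 12))^(-1) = (0 12 4 8 1)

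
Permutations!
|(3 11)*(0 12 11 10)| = 5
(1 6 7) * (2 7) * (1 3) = [0, 6, 7, 1, 4, 5, 2, 3] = (1 6 2 7 3)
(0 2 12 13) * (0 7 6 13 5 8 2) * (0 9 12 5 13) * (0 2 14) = (0 9 12 13 7 6 2 5 8 14) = [9, 1, 5, 3, 4, 8, 2, 6, 14, 12, 10, 11, 13, 7, 0]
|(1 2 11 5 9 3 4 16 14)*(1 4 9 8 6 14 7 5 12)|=|(1 2 11 12)(3 9)(4 16 7 5 8 6 14)|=28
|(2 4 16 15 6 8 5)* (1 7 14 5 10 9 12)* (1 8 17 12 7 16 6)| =|(1 16 15)(2 4 6 17 12 8 10 9 7 14 5)| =33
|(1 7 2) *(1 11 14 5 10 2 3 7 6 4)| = |(1 6 4)(2 11 14 5 10)(3 7)| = 30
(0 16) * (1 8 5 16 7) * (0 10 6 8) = (0 7 1)(5 16 10 6 8) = [7, 0, 2, 3, 4, 16, 8, 1, 5, 9, 6, 11, 12, 13, 14, 15, 10]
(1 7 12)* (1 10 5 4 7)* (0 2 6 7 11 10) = (0 2 6 7 12)(4 11 10 5) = [2, 1, 6, 3, 11, 4, 7, 12, 8, 9, 5, 10, 0]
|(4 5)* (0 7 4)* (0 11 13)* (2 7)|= 7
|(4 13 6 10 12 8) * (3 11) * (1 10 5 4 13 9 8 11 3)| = |(1 10 12 11)(4 9 8 13 6 5)| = 12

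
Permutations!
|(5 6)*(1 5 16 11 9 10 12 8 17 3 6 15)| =|(1 5 15)(3 6 16 11 9 10 12 8 17)| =9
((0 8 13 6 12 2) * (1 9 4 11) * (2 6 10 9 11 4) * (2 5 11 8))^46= ((0 2)(1 8 13 10 9 5 11)(6 12))^46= (1 9 8 5 13 11 10)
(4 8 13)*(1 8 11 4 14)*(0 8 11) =(0 8 13 14 1 11 4) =[8, 11, 2, 3, 0, 5, 6, 7, 13, 9, 10, 4, 12, 14, 1]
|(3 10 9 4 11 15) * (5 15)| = 7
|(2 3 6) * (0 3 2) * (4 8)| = |(0 3 6)(4 8)| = 6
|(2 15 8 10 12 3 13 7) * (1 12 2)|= 20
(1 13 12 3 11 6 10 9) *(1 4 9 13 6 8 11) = [0, 6, 2, 1, 9, 5, 10, 7, 11, 4, 13, 8, 3, 12] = (1 6 10 13 12 3)(4 9)(8 11)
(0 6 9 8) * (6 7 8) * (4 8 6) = (0 7 6 9 4 8) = [7, 1, 2, 3, 8, 5, 9, 6, 0, 4]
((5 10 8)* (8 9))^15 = (5 8 9 10) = ((5 10 9 8))^15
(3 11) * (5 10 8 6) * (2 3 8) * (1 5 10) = (1 5)(2 3 11 8 6 10) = [0, 5, 3, 11, 4, 1, 10, 7, 6, 9, 2, 8]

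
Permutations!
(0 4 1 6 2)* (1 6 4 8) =(0 8 1 4 6 2) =[8, 4, 0, 3, 6, 5, 2, 7, 1]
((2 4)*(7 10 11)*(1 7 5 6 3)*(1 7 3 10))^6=(5 10)(6 11)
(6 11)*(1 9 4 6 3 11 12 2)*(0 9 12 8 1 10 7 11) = [9, 12, 10, 0, 6, 5, 8, 11, 1, 4, 7, 3, 2] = (0 9 4 6 8 1 12 2 10 7 11 3)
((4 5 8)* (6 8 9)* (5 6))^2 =(9)(4 8 6)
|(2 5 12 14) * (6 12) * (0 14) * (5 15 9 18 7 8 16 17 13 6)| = |(0 14 2 15 9 18 7 8 16 17 13 6 12)| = 13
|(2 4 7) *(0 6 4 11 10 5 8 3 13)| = 11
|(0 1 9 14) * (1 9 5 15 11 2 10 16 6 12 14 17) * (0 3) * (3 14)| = 13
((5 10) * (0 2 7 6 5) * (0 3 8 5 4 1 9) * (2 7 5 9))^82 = ((0 7 6 4 1 2 5 10 3 8 9))^82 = (0 2 9 1 8 4 3 6 10 7 5)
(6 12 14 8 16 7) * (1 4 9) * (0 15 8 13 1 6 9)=(0 15 8 16 7 9 6 12 14 13 1 4)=[15, 4, 2, 3, 0, 5, 12, 9, 16, 6, 10, 11, 14, 1, 13, 8, 7]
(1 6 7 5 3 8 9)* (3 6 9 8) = [0, 9, 2, 3, 4, 6, 7, 5, 8, 1] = (1 9)(5 6 7)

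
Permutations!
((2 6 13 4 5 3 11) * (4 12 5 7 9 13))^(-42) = ((2 6 4 7 9 13 12 5 3 11))^(-42) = (2 3 12 9 4)(5 13 7 6 11)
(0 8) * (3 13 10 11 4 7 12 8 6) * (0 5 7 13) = (0 6 3)(4 13 10 11)(5 7 12 8) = [6, 1, 2, 0, 13, 7, 3, 12, 5, 9, 11, 4, 8, 10]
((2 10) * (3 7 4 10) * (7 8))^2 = ((2 3 8 7 4 10))^2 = (2 8 4)(3 7 10)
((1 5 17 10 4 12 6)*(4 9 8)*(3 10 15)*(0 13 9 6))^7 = (17)(0 13 9 8 4 12)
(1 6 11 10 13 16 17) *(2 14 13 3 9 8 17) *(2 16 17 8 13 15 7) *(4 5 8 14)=[0, 6, 4, 9, 5, 8, 11, 2, 14, 13, 3, 10, 12, 17, 15, 7, 16, 1]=(1 6 11 10 3 9 13 17)(2 4 5 8 14 15 7)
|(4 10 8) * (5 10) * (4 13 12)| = |(4 5 10 8 13 12)| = 6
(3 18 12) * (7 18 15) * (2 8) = (2 8)(3 15 7 18 12) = [0, 1, 8, 15, 4, 5, 6, 18, 2, 9, 10, 11, 3, 13, 14, 7, 16, 17, 12]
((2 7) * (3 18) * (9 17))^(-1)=((2 7)(3 18)(9 17))^(-1)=(2 7)(3 18)(9 17)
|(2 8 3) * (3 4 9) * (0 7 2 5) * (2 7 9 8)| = 4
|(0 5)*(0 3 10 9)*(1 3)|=|(0 5 1 3 10 9)|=6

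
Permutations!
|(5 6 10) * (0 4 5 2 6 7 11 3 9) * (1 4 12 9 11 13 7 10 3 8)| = |(0 12 9)(1 4 5 10 2 6 3 11 8)(7 13)| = 18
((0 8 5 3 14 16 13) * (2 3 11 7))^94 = ((0 8 5 11 7 2 3 14 16 13))^94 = (0 7 16 5 3)(2 13 11 14 8)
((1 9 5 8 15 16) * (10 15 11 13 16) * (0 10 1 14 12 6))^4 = ((0 10 15 1 9 5 8 11 13 16 14 12 6))^4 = (0 9 13 6 1 11 12 15 8 14 10 5 16)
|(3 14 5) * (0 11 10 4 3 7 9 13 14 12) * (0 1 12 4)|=30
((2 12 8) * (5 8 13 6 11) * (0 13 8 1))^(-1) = ((0 13 6 11 5 1)(2 12 8))^(-1) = (0 1 5 11 6 13)(2 8 12)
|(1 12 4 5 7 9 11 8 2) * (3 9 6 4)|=|(1 12 3 9 11 8 2)(4 5 7 6)|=28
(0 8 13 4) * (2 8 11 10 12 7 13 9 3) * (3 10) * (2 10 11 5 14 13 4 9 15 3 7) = (0 5 14 13 9 11 7 4)(2 8 15 3 10 12) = [5, 1, 8, 10, 0, 14, 6, 4, 15, 11, 12, 7, 2, 9, 13, 3]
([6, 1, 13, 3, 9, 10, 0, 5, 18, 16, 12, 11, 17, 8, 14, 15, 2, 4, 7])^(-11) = [6, 1, 13, 3, 9, 10, 0, 5, 18, 16, 12, 11, 17, 8, 14, 15, 2, 4, 7]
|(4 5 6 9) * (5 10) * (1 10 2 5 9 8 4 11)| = |(1 10 9 11)(2 5 6 8 4)| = 20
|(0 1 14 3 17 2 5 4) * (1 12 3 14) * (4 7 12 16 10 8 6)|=6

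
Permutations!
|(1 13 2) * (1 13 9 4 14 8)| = |(1 9 4 14 8)(2 13)| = 10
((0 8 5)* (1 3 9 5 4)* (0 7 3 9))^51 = (0 1 7 8 9 3 4 5) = ((0 8 4 1 9 5 7 3))^51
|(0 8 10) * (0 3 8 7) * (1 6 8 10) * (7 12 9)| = |(0 12 9 7)(1 6 8)(3 10)| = 12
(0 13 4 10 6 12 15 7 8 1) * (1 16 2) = [13, 0, 1, 3, 10, 5, 12, 8, 16, 9, 6, 11, 15, 4, 14, 7, 2] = (0 13 4 10 6 12 15 7 8 16 2 1)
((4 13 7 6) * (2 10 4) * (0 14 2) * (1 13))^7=((0 14 2 10 4 1 13 7 6))^7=(0 7 1 10 14 6 13 4 2)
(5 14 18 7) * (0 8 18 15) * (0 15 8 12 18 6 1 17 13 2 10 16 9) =[12, 17, 10, 3, 4, 14, 1, 5, 6, 0, 16, 11, 18, 2, 8, 15, 9, 13, 7] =(0 12 18 7 5 14 8 6 1 17 13 2 10 16 9)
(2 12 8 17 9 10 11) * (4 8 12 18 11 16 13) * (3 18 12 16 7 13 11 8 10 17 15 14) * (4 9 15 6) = (2 12 16 11)(3 18 8 6 4 10 7 13 9 17 15 14) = [0, 1, 12, 18, 10, 5, 4, 13, 6, 17, 7, 2, 16, 9, 3, 14, 11, 15, 8]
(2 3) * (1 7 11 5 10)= (1 7 11 5 10)(2 3)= [0, 7, 3, 2, 4, 10, 6, 11, 8, 9, 1, 5]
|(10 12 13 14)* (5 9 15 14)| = 7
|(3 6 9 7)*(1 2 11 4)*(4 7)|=8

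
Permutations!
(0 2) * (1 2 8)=(0 8 1 2)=[8, 2, 0, 3, 4, 5, 6, 7, 1]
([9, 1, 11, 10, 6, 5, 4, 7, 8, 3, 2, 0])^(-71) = (0 9 3 10 2 11)(4 6)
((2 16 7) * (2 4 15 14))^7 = (2 16 7 4 15 14)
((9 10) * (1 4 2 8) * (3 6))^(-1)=(1 8 2 4)(3 6)(9 10)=((1 4 2 8)(3 6)(9 10))^(-1)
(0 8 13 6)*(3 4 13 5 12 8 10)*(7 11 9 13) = (0 10 3 4 7 11 9 13 6)(5 12 8) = [10, 1, 2, 4, 7, 12, 0, 11, 5, 13, 3, 9, 8, 6]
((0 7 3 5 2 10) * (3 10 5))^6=((0 7 10)(2 5))^6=(10)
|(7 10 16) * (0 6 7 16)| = 4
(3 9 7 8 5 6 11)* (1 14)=(1 14)(3 9 7 8 5 6 11)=[0, 14, 2, 9, 4, 6, 11, 8, 5, 7, 10, 3, 12, 13, 1]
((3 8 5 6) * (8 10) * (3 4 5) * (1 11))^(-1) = (1 11)(3 8 10)(4 6 5)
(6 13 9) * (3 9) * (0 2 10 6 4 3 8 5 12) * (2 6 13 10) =[6, 1, 2, 9, 3, 12, 10, 7, 5, 4, 13, 11, 0, 8] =(0 6 10 13 8 5 12)(3 9 4)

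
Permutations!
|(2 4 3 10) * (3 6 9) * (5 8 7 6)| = 9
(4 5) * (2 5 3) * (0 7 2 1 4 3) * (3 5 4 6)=[7, 6, 4, 1, 0, 5, 3, 2]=(0 7 2 4)(1 6 3)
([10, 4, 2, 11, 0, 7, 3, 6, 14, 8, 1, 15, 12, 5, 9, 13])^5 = (0 10 1 4)(3 7 13 11 6 5 15)(8 9 14)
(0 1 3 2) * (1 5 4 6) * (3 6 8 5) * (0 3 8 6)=(0 8 5 4 6 1)(2 3)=[8, 0, 3, 2, 6, 4, 1, 7, 5]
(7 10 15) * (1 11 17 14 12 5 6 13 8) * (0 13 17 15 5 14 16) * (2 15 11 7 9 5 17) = (0 13 8 1 7 10 17 16)(2 15 9 5 6)(12 14) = [13, 7, 15, 3, 4, 6, 2, 10, 1, 5, 17, 11, 14, 8, 12, 9, 0, 16]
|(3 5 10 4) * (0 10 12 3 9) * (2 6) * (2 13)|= 12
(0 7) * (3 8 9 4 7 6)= [6, 1, 2, 8, 7, 5, 3, 0, 9, 4]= (0 6 3 8 9 4 7)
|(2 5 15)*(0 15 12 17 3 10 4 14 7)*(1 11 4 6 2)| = 7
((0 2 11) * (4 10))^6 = (11)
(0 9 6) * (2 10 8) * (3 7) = (0 9 6)(2 10 8)(3 7) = [9, 1, 10, 7, 4, 5, 0, 3, 2, 6, 8]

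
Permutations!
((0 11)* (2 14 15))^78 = (15)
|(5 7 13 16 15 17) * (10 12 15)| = |(5 7 13 16 10 12 15 17)| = 8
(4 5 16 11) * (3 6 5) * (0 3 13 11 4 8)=[3, 1, 2, 6, 13, 16, 5, 7, 0, 9, 10, 8, 12, 11, 14, 15, 4]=(0 3 6 5 16 4 13 11 8)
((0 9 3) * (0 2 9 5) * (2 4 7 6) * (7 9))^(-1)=((0 5)(2 7 6)(3 4 9))^(-1)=(0 5)(2 6 7)(3 9 4)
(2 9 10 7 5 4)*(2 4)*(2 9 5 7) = [0, 1, 5, 3, 4, 9, 6, 7, 8, 10, 2] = (2 5 9 10)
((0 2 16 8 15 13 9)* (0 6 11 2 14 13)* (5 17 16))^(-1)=((0 14 13 9 6 11 2 5 17 16 8 15))^(-1)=(0 15 8 16 17 5 2 11 6 9 13 14)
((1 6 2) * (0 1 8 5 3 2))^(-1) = (0 6 1)(2 3 5 8)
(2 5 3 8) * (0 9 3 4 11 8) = [9, 1, 5, 0, 11, 4, 6, 7, 2, 3, 10, 8] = (0 9 3)(2 5 4 11 8)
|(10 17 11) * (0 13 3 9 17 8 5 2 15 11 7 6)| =|(0 13 3 9 17 7 6)(2 15 11 10 8 5)| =42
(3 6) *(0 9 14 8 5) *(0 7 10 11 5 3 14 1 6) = (0 9 1 6 14 8 3)(5 7 10 11) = [9, 6, 2, 0, 4, 7, 14, 10, 3, 1, 11, 5, 12, 13, 8]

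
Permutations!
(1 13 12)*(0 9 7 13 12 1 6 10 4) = (0 9 7 13 1 12 6 10 4) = [9, 12, 2, 3, 0, 5, 10, 13, 8, 7, 4, 11, 6, 1]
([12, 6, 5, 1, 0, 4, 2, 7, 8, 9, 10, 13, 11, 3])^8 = [5, 13, 1, 11, 2, 6, 3, 7, 8, 9, 10, 0, 4, 12]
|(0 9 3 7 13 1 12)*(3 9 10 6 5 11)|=|(0 10 6 5 11 3 7 13 1 12)|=10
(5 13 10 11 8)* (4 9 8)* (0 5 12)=[5, 1, 2, 3, 9, 13, 6, 7, 12, 8, 11, 4, 0, 10]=(0 5 13 10 11 4 9 8 12)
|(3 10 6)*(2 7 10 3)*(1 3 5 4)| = 4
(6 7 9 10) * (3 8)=(3 8)(6 7 9 10)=[0, 1, 2, 8, 4, 5, 7, 9, 3, 10, 6]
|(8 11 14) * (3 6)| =|(3 6)(8 11 14)| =6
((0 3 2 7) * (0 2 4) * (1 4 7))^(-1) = (0 4 1 2 7 3)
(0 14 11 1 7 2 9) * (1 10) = (0 14 11 10 1 7 2 9) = [14, 7, 9, 3, 4, 5, 6, 2, 8, 0, 1, 10, 12, 13, 11]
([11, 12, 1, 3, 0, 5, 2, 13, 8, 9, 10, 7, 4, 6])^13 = (0 6 4 13 12 7 1 11 2)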